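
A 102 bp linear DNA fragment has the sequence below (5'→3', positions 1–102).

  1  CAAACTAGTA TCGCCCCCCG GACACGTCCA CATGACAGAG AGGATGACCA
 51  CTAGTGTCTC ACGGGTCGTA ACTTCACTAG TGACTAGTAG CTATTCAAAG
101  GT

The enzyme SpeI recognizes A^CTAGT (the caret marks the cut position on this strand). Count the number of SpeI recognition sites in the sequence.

ACTAGT occurs starting at positions 4, 50, 76, 83.
SpeI cuts at 4 sites.

4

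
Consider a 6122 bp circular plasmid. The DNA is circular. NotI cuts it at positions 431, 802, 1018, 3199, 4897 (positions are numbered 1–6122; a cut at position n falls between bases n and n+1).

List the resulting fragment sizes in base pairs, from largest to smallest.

Circular molecule, 5 cuts → 5 fragments:
  802 − 431 = 371 bp
  1018 − 802 = 216 bp
  3199 − 1018 = 2181 bp
  4897 − 3199 = 1698 bp
  wrap: 6122 − 4897 + 431 = 1656 bp
Sorted largest to smallest: 2181, 1698, 1656, 371, 216 bp.

2181, 1698, 1656, 371, 216 bp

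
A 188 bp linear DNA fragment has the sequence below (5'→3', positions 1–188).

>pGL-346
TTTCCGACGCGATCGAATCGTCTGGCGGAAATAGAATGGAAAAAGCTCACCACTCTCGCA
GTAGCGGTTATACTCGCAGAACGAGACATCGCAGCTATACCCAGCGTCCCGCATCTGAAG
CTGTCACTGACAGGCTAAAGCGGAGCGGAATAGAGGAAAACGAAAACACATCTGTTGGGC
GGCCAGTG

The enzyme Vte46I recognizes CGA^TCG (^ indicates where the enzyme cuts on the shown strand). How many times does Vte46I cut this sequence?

1

CGATCG occurs starting at position 10.
Vte46I cuts at 1 site.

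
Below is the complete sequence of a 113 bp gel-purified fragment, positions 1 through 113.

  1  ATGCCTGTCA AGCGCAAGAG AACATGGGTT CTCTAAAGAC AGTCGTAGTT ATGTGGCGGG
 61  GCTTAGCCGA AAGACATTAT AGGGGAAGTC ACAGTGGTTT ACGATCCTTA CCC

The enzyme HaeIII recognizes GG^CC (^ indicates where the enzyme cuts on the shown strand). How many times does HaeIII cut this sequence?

0

No occurrence of GGCC is present in the sequence.
HaeIII does not cut: 0 sites.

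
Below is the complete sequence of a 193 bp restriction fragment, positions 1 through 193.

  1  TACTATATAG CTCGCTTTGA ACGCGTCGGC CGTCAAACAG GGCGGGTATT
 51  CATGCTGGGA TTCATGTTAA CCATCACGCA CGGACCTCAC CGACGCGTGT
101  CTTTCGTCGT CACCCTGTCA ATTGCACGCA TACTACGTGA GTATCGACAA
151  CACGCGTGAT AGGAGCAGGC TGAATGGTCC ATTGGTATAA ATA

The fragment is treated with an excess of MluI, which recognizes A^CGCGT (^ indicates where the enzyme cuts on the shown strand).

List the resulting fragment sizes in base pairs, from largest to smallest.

72, 59, 41, 21 bp

MluI sites (ACGCGT) start at positions 21, 93, 152.
MluI cuts after the first base of each site, so after positions 21, 93, 152.
Linear molecule, 3 cuts → 4 fragments:
  1–21 → 21 bp
  22–93 → 72 bp
  94–152 → 59 bp
  153–193 → 41 bp
Sorted largest to smallest: 72, 59, 41, 21 bp.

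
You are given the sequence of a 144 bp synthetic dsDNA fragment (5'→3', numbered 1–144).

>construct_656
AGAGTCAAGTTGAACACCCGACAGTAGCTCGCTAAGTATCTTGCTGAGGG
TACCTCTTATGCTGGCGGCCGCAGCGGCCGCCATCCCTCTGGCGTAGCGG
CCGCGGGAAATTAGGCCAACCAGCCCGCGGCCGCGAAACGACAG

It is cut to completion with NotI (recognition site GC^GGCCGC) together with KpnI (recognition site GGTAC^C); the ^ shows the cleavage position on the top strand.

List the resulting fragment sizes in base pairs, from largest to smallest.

NotI sites (GCGGCCGC) start at positions 65, 74, 97, 127.
NotI cuts after base 2 of each site, so after positions 66, 75, 98, 128.
The KpnI site (GGTACC) starts at position 49.
KpnI cuts after base 5 of each site (before the last base), so after position 53.
Combined cut positions: 53, 66, 75, 98, 128.
Linear molecule, 5 cuts → 6 fragments:
  1–53 → 53 bp
  54–66 → 13 bp
  67–75 → 9 bp
  76–98 → 23 bp
  99–128 → 30 bp
  129–144 → 16 bp
Sorted largest to smallest: 53, 30, 23, 16, 13, 9 bp.

53, 30, 23, 16, 13, 9 bp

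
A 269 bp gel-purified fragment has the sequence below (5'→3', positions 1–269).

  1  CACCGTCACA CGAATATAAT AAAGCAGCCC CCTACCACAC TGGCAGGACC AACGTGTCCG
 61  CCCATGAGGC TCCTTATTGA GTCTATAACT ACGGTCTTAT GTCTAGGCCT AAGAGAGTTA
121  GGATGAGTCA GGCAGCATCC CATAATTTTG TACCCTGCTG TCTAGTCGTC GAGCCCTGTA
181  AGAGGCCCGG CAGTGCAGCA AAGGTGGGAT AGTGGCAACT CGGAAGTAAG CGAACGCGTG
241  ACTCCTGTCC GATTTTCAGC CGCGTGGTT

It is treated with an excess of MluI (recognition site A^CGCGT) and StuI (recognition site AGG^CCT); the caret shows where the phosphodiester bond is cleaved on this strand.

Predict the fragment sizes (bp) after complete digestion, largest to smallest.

The MluI site (ACGCGT) starts at position 234.
MluI cuts after the first base of each site, so after position 234.
The StuI site (AGGCCT) starts at position 105.
StuI cuts after base 3 of each site, so after position 107.
Combined cut positions: 107, 234.
Linear molecule, 2 cuts → 3 fragments:
  1–107 → 107 bp
  108–234 → 127 bp
  235–269 → 35 bp
Sorted largest to smallest: 127, 107, 35 bp.

127, 107, 35 bp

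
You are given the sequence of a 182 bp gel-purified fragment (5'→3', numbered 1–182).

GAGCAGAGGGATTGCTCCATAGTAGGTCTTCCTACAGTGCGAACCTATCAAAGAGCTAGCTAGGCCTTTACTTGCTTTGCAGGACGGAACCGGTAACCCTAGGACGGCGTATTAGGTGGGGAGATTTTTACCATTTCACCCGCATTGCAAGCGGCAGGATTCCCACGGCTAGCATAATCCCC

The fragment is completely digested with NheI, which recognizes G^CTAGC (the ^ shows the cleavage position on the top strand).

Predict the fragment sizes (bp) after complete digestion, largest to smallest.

NheI sites (GCTAGC) start at positions 55, 168.
NheI cuts after the first base of each site, so after positions 55, 168.
Linear molecule, 2 cuts → 3 fragments:
  1–55 → 55 bp
  56–168 → 113 bp
  169–182 → 14 bp
Sorted largest to smallest: 113, 55, 14 bp.

113, 55, 14 bp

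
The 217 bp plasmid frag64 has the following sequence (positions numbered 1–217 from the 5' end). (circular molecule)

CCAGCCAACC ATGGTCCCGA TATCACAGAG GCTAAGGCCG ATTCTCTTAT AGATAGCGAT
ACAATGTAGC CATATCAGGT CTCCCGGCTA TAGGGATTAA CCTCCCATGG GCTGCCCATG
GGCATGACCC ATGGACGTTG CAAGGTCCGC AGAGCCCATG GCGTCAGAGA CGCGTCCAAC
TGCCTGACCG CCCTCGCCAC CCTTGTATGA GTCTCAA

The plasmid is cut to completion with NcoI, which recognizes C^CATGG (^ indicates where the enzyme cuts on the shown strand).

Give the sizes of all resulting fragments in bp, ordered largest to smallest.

NcoI sites (CCATGG) start at positions 9, 105, 116, 129, 156.
NcoI cuts after the first base of each site, so after positions 9, 105, 116, 129, 156.
Circular molecule, 5 cuts → 5 fragments:
  10–105 → 96 bp
  106–116 → 11 bp
  117–129 → 13 bp
  130–156 → 27 bp
  157–217 then 1–9 → 61 + 9 = 70 bp
Sorted largest to smallest: 96, 70, 27, 13, 11 bp.

96, 70, 27, 13, 11 bp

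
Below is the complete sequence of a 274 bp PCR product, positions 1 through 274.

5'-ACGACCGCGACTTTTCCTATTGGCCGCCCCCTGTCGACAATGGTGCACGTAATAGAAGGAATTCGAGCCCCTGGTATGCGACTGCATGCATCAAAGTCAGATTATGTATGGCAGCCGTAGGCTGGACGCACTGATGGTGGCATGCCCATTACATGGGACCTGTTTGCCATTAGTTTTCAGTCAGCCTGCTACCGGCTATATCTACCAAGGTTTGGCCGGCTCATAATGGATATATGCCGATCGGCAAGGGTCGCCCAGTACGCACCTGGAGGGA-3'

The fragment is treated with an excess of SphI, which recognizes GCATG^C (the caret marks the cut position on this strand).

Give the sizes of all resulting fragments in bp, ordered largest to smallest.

130, 88, 56 bp

SphI sites (GCATGC) start at positions 84, 140.
SphI cuts after base 5 of each site (before the last base), so after positions 88, 144.
Linear molecule, 2 cuts → 3 fragments:
  1–88 → 88 bp
  89–144 → 56 bp
  145–274 → 130 bp
Sorted largest to smallest: 130, 88, 56 bp.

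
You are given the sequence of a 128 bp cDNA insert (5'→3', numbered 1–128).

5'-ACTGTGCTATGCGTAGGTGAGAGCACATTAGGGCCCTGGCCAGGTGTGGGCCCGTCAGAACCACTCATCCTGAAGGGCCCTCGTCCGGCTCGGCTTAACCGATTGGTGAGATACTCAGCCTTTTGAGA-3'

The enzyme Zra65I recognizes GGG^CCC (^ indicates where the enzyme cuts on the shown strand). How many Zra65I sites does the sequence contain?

GGGCCC occurs starting at positions 31, 48, 75.
Zra65I cuts at 3 sites.

3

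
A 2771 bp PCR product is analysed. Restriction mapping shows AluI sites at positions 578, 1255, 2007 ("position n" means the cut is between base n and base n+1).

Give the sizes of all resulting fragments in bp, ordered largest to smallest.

764, 752, 677, 578 bp

Linear molecule, 3 cuts → 4 fragments:
  578 − 0 = 578 bp
  1255 − 578 = 677 bp
  2007 − 1255 = 752 bp
  2771 − 2007 = 764 bp
Sorted largest to smallest: 764, 752, 677, 578 bp.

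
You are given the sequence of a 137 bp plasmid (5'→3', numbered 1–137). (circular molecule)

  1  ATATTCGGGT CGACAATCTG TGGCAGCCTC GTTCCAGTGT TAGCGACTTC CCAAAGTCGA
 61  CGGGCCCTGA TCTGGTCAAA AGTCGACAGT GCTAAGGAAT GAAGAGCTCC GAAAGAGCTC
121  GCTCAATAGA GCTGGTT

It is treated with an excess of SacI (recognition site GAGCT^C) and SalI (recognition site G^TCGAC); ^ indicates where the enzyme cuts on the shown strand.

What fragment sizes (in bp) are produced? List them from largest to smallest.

47, 27, 26, 26, 11 bp

SacI sites (GAGCTC) start at positions 104, 115.
SacI cuts after base 5 of each site (before the last base), so after positions 108, 119.
SalI sites (GTCGAC) start at positions 9, 56, 82.
SalI cuts after the first base of each site, so after positions 9, 56, 82.
Combined cut positions: 9, 56, 82, 108, 119.
Circular molecule, 5 cuts → 5 fragments:
  10–56 → 47 bp
  57–82 → 26 bp
  83–108 → 26 bp
  109–119 → 11 bp
  120–137 then 1–9 → 18 + 9 = 27 bp
Sorted largest to smallest: 47, 27, 26, 26, 11 bp.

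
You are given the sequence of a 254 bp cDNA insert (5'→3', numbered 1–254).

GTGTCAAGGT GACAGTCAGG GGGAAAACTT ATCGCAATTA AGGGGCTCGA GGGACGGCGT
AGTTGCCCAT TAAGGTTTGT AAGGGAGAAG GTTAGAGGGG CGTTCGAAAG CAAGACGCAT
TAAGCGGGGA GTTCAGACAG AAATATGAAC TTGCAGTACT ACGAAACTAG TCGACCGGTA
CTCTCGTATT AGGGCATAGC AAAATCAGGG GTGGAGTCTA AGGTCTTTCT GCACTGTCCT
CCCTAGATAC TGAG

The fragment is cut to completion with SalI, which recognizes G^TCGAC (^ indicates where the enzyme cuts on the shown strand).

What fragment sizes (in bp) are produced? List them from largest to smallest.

The SalI site (GTCGAC) starts at position 170.
SalI cuts after the first base of each site, so after position 170.
Linear molecule, 1 cut → 2 fragments:
  1–170 → 170 bp
  171–254 → 84 bp
Sorted largest to smallest: 170, 84 bp.

170, 84 bp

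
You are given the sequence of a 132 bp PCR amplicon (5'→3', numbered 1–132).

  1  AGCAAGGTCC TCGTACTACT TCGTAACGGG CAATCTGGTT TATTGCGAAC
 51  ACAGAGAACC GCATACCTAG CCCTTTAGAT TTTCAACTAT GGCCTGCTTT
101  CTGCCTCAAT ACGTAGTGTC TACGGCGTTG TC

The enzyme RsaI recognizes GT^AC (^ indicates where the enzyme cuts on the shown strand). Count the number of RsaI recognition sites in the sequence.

GTAC occurs starting at position 13.
RsaI cuts at 1 site.

1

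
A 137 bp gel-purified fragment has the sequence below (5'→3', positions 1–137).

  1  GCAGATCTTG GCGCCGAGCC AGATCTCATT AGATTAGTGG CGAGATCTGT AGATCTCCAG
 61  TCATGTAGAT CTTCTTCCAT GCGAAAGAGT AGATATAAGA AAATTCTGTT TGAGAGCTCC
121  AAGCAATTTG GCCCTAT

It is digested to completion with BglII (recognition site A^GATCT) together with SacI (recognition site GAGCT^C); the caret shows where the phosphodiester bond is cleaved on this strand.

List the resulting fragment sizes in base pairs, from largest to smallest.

51, 22, 19, 18, 16, 8, 3 bp

BglII sites (AGATCT) start at positions 3, 21, 43, 51, 67.
BglII cuts after the first base of each site, so after positions 3, 21, 43, 51, 67.
The SacI site (GAGCTC) starts at position 114.
SacI cuts after base 5 of each site (before the last base), so after position 118.
Combined cut positions: 3, 21, 43, 51, 67, 118.
Linear molecule, 6 cuts → 7 fragments:
  1–3 → 3 bp
  4–21 → 18 bp
  22–43 → 22 bp
  44–51 → 8 bp
  52–67 → 16 bp
  68–118 → 51 bp
  119–137 → 19 bp
Sorted largest to smallest: 51, 22, 19, 18, 16, 8, 3 bp.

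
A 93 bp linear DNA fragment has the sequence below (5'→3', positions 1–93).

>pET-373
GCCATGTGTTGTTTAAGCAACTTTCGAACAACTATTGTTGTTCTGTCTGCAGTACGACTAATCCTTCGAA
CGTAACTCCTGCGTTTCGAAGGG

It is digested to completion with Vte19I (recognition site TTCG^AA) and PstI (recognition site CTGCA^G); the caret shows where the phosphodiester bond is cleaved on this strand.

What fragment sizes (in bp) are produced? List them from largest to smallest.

26, 25, 20, 17, 5 bp

Vte19I sites (TTCGAA) start at positions 23, 65, 85.
Vte19I cuts after base 4 of each site, so after positions 26, 68, 88.
The PstI site (CTGCAG) starts at position 47.
PstI cuts after base 5 of each site (before the last base), so after position 51.
Combined cut positions: 26, 51, 68, 88.
Linear molecule, 4 cuts → 5 fragments:
  1–26 → 26 bp
  27–51 → 25 bp
  52–68 → 17 bp
  69–88 → 20 bp
  89–93 → 5 bp
Sorted largest to smallest: 26, 25, 20, 17, 5 bp.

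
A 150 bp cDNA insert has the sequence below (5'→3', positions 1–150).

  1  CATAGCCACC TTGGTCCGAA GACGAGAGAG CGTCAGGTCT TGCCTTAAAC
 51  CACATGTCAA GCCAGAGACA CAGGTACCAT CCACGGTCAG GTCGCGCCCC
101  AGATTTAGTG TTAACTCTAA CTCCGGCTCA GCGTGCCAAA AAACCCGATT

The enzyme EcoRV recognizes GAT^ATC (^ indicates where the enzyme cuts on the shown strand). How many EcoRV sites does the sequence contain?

0

No occurrence of GATATC is present in the sequence.
EcoRV does not cut: 0 sites.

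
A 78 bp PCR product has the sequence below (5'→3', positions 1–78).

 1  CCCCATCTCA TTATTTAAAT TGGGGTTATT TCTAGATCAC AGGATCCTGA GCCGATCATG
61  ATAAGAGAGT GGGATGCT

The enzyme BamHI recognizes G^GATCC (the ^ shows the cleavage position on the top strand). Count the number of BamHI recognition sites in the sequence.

1

GGATCC occurs starting at position 42.
BamHI cuts at 1 site.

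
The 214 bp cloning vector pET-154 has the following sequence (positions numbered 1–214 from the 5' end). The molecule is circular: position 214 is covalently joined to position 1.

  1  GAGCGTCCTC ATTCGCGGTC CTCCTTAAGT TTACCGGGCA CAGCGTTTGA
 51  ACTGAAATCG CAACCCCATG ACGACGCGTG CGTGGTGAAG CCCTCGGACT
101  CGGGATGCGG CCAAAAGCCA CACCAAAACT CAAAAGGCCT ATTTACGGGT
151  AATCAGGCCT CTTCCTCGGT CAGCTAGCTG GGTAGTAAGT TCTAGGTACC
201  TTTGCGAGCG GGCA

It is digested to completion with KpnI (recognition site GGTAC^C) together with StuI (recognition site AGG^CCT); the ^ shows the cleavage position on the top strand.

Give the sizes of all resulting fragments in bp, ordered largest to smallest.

152, 42, 20 bp

The KpnI site (GGTACC) starts at position 195.
KpnI cuts after base 5 of each site (before the last base), so after position 199.
StuI sites (AGGCCT) start at positions 135, 155.
StuI cuts after base 3 of each site, so after positions 137, 157.
Combined cut positions: 137, 157, 199.
Circular molecule, 3 cuts → 3 fragments:
  138–157 → 20 bp
  158–199 → 42 bp
  200–214 then 1–137 → 15 + 137 = 152 bp
Sorted largest to smallest: 152, 42, 20 bp.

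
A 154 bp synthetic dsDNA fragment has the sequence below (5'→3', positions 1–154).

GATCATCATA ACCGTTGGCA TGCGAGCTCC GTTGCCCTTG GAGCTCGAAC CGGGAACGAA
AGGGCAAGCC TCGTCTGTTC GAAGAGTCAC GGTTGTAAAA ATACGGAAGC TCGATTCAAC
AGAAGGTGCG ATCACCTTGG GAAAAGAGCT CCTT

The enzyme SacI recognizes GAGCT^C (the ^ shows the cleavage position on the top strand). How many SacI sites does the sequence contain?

GAGCTC occurs starting at positions 24, 41, 146.
SacI cuts at 3 sites.

3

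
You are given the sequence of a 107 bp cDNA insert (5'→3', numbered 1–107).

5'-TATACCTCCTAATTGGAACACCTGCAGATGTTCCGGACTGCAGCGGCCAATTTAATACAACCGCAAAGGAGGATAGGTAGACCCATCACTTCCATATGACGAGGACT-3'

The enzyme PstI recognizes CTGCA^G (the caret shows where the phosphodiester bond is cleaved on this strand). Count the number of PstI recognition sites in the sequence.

2

CTGCAG occurs starting at positions 22, 38.
PstI cuts at 2 sites.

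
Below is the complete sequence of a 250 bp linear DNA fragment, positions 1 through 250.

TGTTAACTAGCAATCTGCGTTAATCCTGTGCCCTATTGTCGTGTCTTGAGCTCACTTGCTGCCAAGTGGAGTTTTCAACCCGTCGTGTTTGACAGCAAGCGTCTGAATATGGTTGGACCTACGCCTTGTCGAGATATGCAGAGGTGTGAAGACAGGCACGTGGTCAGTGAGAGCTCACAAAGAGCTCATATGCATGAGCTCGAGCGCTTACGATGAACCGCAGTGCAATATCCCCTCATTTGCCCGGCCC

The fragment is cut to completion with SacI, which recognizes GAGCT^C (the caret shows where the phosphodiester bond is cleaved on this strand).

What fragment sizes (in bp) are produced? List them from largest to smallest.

SacI sites (GAGCTC) start at positions 48, 171, 182, 196.
SacI cuts after base 5 of each site (before the last base), so after positions 52, 175, 186, 200.
Linear molecule, 4 cuts → 5 fragments:
  1–52 → 52 bp
  53–175 → 123 bp
  176–186 → 11 bp
  187–200 → 14 bp
  201–250 → 50 bp
Sorted largest to smallest: 123, 52, 50, 14, 11 bp.

123, 52, 50, 14, 11 bp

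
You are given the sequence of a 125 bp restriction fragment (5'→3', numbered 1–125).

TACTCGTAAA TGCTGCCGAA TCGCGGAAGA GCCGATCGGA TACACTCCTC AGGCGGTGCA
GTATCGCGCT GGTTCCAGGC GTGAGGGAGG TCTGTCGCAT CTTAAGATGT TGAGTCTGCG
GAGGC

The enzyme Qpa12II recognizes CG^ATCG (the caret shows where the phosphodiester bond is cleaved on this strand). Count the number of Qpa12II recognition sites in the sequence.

1

CGATCG occurs starting at position 33.
Qpa12II cuts at 1 site.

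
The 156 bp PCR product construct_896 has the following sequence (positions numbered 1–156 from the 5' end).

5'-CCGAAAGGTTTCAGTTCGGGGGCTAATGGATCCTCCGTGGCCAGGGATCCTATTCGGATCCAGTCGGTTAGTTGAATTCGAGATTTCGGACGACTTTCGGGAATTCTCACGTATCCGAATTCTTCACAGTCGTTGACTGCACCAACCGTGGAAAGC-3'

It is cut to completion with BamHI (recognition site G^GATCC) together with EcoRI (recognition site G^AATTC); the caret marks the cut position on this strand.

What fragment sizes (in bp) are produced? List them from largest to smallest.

BamHI sites (GGATCC) start at positions 28, 45, 56.
BamHI cuts after the first base of each site, so after positions 28, 45, 56.
EcoRI sites (GAATTC) start at positions 74, 101, 117.
EcoRI cuts after the first base of each site, so after positions 74, 101, 117.
Combined cut positions: 28, 45, 56, 74, 101, 117.
Linear molecule, 6 cuts → 7 fragments:
  1–28 → 28 bp
  29–45 → 17 bp
  46–56 → 11 bp
  57–74 → 18 bp
  75–101 → 27 bp
  102–117 → 16 bp
  118–156 → 39 bp
Sorted largest to smallest: 39, 28, 27, 18, 17, 16, 11 bp.

39, 28, 27, 18, 17, 16, 11 bp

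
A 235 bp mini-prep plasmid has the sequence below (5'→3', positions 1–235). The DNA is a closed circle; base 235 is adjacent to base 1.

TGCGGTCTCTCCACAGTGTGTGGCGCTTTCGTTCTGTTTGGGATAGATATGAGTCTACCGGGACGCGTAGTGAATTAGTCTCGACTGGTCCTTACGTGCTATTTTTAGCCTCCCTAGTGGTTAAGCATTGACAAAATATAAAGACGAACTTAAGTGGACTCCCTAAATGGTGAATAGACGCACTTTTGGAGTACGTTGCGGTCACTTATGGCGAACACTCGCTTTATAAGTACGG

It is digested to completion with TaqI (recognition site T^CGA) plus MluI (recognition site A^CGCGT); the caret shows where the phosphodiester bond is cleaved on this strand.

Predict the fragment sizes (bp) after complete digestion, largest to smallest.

217, 18 bp

The TaqI site (TCGA) starts at position 81.
TaqI cuts after the first base of each site, so after position 81.
The MluI site (ACGCGT) starts at position 63.
MluI cuts after the first base of each site, so after position 63.
Combined cut positions: 63, 81.
Circular molecule, 2 cuts → 2 fragments:
  64–81 → 18 bp
  82–235 then 1–63 → 154 + 63 = 217 bp
Sorted largest to smallest: 217, 18 bp.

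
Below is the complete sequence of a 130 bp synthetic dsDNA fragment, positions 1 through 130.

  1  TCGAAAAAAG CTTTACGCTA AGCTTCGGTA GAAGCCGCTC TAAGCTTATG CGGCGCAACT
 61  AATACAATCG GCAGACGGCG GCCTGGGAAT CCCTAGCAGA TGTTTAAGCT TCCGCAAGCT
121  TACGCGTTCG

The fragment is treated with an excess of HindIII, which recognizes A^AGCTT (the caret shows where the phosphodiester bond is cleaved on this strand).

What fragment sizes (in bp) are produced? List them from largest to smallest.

HindIII sites (AAGCTT) start at positions 8, 20, 42, 106, 116.
HindIII cuts after the first base of each site, so after positions 8, 20, 42, 106, 116.
Linear molecule, 5 cuts → 6 fragments:
  1–8 → 8 bp
  9–20 → 12 bp
  21–42 → 22 bp
  43–106 → 64 bp
  107–116 → 10 bp
  117–130 → 14 bp
Sorted largest to smallest: 64, 22, 14, 12, 10, 8 bp.

64, 22, 14, 12, 10, 8 bp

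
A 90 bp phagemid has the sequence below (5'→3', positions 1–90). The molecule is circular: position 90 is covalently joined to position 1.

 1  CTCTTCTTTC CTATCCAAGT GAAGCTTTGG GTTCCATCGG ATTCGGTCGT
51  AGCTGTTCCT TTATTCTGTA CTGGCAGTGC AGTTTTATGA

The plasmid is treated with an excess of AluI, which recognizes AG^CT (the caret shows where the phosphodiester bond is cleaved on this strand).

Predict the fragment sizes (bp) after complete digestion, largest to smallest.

62, 28 bp

AluI sites (AGCT) start at positions 23, 51.
AluI cuts after base 2 of each site, so after positions 24, 52.
Circular molecule, 2 cuts → 2 fragments:
  25–52 → 28 bp
  53–90 then 1–24 → 38 + 24 = 62 bp
Sorted largest to smallest: 62, 28 bp.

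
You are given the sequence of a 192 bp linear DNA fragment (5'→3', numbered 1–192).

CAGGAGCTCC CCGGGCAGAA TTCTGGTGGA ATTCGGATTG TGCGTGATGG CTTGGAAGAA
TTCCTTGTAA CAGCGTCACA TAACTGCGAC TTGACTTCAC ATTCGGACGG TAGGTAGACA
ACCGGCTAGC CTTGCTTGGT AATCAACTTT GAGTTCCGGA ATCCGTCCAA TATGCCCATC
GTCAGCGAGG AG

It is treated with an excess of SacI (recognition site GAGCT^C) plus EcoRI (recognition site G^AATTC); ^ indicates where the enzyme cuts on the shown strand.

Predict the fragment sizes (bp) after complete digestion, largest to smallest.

The SacI site (GAGCTC) starts at position 4.
SacI cuts after base 5 of each site (before the last base), so after position 8.
EcoRI sites (GAATTC) start at positions 18, 29, 58.
EcoRI cuts after the first base of each site, so after positions 18, 29, 58.
Combined cut positions: 8, 18, 29, 58.
Linear molecule, 4 cuts → 5 fragments:
  1–8 → 8 bp
  9–18 → 10 bp
  19–29 → 11 bp
  30–58 → 29 bp
  59–192 → 134 bp
Sorted largest to smallest: 134, 29, 11, 10, 8 bp.

134, 29, 11, 10, 8 bp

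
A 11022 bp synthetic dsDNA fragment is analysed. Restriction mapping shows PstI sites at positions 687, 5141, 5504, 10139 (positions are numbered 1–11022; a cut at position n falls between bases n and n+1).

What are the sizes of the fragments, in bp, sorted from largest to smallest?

4635, 4454, 883, 687, 363 bp

Linear molecule, 4 cuts → 5 fragments:
  687 − 0 = 687 bp
  5141 − 687 = 4454 bp
  5504 − 5141 = 363 bp
  10139 − 5504 = 4635 bp
  11022 − 10139 = 883 bp
Sorted largest to smallest: 4635, 4454, 883, 687, 363 bp.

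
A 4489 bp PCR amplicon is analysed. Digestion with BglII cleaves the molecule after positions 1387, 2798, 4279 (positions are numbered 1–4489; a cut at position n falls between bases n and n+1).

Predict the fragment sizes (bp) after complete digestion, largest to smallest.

Linear molecule, 3 cuts → 4 fragments:
  1387 − 0 = 1387 bp
  2798 − 1387 = 1411 bp
  4279 − 2798 = 1481 bp
  4489 − 4279 = 210 bp
Sorted largest to smallest: 1481, 1411, 1387, 210 bp.

1481, 1411, 1387, 210 bp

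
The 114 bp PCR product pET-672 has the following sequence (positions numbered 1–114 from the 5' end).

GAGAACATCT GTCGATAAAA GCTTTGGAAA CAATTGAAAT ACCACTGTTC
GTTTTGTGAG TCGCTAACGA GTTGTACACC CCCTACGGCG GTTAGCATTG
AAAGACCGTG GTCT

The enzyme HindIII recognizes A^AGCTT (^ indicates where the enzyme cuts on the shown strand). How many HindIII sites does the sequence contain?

AAGCTT occurs starting at position 19.
HindIII cuts at 1 site.

1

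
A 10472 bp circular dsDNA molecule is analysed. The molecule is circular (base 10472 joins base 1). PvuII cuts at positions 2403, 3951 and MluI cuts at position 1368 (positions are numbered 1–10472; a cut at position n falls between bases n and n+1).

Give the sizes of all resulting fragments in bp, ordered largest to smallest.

7889, 1548, 1035 bp

Combined cut positions (sorted): 1368, 2403, 3951.
Circular molecule, 3 cuts → 3 fragments:
  2403 − 1368 = 1035 bp
  3951 − 2403 = 1548 bp
  wrap: 10472 − 3951 + 1368 = 7889 bp
Sorted largest to smallest: 7889, 1548, 1035 bp.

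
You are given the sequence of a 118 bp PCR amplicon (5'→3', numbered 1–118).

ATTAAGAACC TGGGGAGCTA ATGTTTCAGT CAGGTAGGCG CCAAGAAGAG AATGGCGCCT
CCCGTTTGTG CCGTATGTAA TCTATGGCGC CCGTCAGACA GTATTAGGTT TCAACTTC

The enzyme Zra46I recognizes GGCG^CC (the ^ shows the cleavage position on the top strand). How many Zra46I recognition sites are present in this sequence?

3

GGCGCC occurs starting at positions 37, 54, 86.
Zra46I cuts at 3 sites.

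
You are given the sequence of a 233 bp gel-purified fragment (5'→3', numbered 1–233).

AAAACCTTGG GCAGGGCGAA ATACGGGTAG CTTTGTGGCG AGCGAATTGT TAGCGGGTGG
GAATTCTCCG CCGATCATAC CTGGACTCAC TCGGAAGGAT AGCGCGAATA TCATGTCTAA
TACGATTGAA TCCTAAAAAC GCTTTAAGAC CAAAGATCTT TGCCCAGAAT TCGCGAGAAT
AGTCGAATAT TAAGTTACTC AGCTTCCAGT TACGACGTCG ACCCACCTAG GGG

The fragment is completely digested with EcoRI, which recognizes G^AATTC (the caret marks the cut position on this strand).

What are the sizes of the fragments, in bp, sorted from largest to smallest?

EcoRI sites (GAATTC) start at positions 61, 167.
EcoRI cuts after the first base of each site, so after positions 61, 167.
Linear molecule, 2 cuts → 3 fragments:
  1–61 → 61 bp
  62–167 → 106 bp
  168–233 → 66 bp
Sorted largest to smallest: 106, 66, 61 bp.

106, 66, 61 bp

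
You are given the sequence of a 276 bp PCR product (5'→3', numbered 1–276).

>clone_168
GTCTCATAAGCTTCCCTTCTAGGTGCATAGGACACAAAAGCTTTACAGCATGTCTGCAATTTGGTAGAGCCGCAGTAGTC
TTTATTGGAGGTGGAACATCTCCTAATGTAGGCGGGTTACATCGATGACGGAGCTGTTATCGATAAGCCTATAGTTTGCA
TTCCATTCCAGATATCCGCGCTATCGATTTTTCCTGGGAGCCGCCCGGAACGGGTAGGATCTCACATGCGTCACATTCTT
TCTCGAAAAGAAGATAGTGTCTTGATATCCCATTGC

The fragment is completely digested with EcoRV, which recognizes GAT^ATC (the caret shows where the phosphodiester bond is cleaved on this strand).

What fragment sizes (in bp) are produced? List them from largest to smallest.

EcoRV sites (GATATC) start at positions 171, 264.
EcoRV cuts after base 3 of each site, so after positions 173, 266.
Linear molecule, 2 cuts → 3 fragments:
  1–173 → 173 bp
  174–266 → 93 bp
  267–276 → 10 bp
Sorted largest to smallest: 173, 93, 10 bp.

173, 93, 10 bp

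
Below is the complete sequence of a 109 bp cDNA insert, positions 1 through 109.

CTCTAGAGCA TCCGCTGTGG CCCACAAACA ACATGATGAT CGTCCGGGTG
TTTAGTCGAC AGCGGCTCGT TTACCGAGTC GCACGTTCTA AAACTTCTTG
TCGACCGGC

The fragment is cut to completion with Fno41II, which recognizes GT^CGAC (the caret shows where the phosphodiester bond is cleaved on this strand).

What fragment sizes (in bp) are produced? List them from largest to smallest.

Fno41II sites (GTCGAC) start at positions 55, 100.
Fno41II cuts after base 2 of each site, so after positions 56, 101.
Linear molecule, 2 cuts → 3 fragments:
  1–56 → 56 bp
  57–101 → 45 bp
  102–109 → 8 bp
Sorted largest to smallest: 56, 45, 8 bp.

56, 45, 8 bp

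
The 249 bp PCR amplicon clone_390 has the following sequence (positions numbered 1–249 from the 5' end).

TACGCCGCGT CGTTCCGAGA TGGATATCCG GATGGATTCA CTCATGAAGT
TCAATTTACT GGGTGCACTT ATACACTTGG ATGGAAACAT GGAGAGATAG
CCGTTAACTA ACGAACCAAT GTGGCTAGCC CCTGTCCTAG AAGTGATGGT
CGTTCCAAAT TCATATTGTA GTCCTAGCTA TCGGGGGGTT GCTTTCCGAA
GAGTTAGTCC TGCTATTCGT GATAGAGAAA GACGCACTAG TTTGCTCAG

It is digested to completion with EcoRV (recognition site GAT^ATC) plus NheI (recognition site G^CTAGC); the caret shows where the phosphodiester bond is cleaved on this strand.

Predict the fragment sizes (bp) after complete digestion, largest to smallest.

The EcoRV site (GATATC) starts at position 23.
EcoRV cuts after base 3 of each site, so after position 25.
The NheI site (GCTAGC) starts at position 124.
NheI cuts after the first base of each site, so after position 124.
Combined cut positions: 25, 124.
Linear molecule, 2 cuts → 3 fragments:
  1–25 → 25 bp
  26–124 → 99 bp
  125–249 → 125 bp
Sorted largest to smallest: 125, 99, 25 bp.

125, 99, 25 bp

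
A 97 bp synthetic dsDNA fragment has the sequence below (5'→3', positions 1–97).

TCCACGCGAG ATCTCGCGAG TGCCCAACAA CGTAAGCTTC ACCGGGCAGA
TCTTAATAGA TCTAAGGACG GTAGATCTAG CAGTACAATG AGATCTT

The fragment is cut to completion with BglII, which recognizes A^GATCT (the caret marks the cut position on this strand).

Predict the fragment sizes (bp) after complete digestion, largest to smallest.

39, 18, 15, 10, 9, 6 bp

BglII sites (AGATCT) start at positions 9, 48, 58, 73, 91.
BglII cuts after the first base of each site, so after positions 9, 48, 58, 73, 91.
Linear molecule, 5 cuts → 6 fragments:
  1–9 → 9 bp
  10–48 → 39 bp
  49–58 → 10 bp
  59–73 → 15 bp
  74–91 → 18 bp
  92–97 → 6 bp
Sorted largest to smallest: 39, 18, 15, 10, 9, 6 bp.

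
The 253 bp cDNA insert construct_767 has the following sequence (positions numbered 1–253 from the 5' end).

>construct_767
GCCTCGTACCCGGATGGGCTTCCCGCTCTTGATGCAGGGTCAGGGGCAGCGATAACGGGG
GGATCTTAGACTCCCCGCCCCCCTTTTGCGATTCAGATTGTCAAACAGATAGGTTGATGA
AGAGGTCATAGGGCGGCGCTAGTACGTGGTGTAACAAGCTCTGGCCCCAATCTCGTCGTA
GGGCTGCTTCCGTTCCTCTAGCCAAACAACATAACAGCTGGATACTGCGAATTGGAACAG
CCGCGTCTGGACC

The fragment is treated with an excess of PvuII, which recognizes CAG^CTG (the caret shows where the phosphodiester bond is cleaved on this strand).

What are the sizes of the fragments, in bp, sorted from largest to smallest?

The PvuII site (CAGCTG) starts at position 215.
PvuII cuts after base 3 of each site, so after position 217.
Linear molecule, 1 cut → 2 fragments:
  1–217 → 217 bp
  218–253 → 36 bp
Sorted largest to smallest: 217, 36 bp.

217, 36 bp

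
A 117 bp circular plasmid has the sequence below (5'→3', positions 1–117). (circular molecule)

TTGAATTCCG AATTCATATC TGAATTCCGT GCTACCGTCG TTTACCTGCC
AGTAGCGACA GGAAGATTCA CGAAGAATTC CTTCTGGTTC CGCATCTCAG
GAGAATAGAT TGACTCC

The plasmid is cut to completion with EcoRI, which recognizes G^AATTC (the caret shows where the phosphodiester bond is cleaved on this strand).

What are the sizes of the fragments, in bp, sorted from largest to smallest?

53, 45, 12, 7 bp

EcoRI sites (GAATTC) start at positions 3, 10, 22, 75.
EcoRI cuts after the first base of each site, so after positions 3, 10, 22, 75.
Circular molecule, 4 cuts → 4 fragments:
  4–10 → 7 bp
  11–22 → 12 bp
  23–75 → 53 bp
  76–117 then 1–3 → 42 + 3 = 45 bp
Sorted largest to smallest: 53, 45, 12, 7 bp.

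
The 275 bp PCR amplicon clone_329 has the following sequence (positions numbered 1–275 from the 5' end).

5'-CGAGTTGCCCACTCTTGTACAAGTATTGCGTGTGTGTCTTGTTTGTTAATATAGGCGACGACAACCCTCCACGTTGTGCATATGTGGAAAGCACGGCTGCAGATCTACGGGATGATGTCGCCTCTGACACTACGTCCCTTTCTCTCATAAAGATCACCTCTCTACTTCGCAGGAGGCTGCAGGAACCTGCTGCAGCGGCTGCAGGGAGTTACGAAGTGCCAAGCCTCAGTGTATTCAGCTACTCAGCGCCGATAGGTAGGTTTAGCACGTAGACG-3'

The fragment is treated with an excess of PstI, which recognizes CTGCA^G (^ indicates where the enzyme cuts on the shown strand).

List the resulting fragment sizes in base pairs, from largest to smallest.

PstI sites (CTGCAG) start at positions 97, 177, 190, 199.
PstI cuts after base 5 of each site (before the last base), so after positions 101, 181, 194, 203.
Linear molecule, 4 cuts → 5 fragments:
  1–101 → 101 bp
  102–181 → 80 bp
  182–194 → 13 bp
  195–203 → 9 bp
  204–275 → 72 bp
Sorted largest to smallest: 101, 80, 72, 13, 9 bp.

101, 80, 72, 13, 9 bp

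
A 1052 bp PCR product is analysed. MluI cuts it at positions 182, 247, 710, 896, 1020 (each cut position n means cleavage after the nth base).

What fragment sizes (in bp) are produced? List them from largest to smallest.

463, 186, 182, 124, 65, 32 bp

Linear molecule, 5 cuts → 6 fragments:
  182 − 0 = 182 bp
  247 − 182 = 65 bp
  710 − 247 = 463 bp
  896 − 710 = 186 bp
  1020 − 896 = 124 bp
  1052 − 1020 = 32 bp
Sorted largest to smallest: 463, 186, 182, 124, 65, 32 bp.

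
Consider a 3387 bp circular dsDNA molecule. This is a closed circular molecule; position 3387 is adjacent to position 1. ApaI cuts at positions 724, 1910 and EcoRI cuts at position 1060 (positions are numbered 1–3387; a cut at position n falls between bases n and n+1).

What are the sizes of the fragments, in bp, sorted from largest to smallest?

2201, 850, 336 bp

Combined cut positions (sorted): 724, 1060, 1910.
Circular molecule, 3 cuts → 3 fragments:
  1060 − 724 = 336 bp
  1910 − 1060 = 850 bp
  wrap: 3387 − 1910 + 724 = 2201 bp
Sorted largest to smallest: 2201, 850, 336 bp.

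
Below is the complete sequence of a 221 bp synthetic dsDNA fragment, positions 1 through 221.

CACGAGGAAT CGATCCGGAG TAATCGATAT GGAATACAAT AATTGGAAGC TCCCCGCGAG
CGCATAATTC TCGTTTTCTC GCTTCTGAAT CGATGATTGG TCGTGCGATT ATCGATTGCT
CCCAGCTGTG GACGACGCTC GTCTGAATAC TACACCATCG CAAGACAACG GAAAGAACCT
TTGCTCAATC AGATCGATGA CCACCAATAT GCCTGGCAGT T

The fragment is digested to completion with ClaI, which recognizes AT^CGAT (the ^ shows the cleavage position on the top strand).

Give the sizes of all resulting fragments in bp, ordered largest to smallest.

82, 66, 27, 22, 14, 10 bp

ClaI sites (ATCGAT) start at positions 9, 23, 89, 111, 193.
ClaI cuts after base 2 of each site, so after positions 10, 24, 90, 112, 194.
Linear molecule, 5 cuts → 6 fragments:
  1–10 → 10 bp
  11–24 → 14 bp
  25–90 → 66 bp
  91–112 → 22 bp
  113–194 → 82 bp
  195–221 → 27 bp
Sorted largest to smallest: 82, 66, 27, 22, 14, 10 bp.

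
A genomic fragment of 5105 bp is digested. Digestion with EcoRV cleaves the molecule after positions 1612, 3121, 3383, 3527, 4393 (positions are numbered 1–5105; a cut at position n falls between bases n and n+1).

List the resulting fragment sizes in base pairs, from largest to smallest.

Linear molecule, 5 cuts → 6 fragments:
  1612 − 0 = 1612 bp
  3121 − 1612 = 1509 bp
  3383 − 3121 = 262 bp
  3527 − 3383 = 144 bp
  4393 − 3527 = 866 bp
  5105 − 4393 = 712 bp
Sorted largest to smallest: 1612, 1509, 866, 712, 262, 144 bp.

1612, 1509, 866, 712, 262, 144 bp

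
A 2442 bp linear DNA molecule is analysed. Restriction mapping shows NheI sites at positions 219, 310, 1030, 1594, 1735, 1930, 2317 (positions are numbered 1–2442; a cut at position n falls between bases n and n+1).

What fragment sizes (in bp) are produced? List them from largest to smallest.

720, 564, 387, 219, 195, 141, 125, 91 bp

Linear molecule, 7 cuts → 8 fragments:
  219 − 0 = 219 bp
  310 − 219 = 91 bp
  1030 − 310 = 720 bp
  1594 − 1030 = 564 bp
  1735 − 1594 = 141 bp
  1930 − 1735 = 195 bp
  2317 − 1930 = 387 bp
  2442 − 2317 = 125 bp
Sorted largest to smallest: 720, 564, 387, 219, 195, 141, 125, 91 bp.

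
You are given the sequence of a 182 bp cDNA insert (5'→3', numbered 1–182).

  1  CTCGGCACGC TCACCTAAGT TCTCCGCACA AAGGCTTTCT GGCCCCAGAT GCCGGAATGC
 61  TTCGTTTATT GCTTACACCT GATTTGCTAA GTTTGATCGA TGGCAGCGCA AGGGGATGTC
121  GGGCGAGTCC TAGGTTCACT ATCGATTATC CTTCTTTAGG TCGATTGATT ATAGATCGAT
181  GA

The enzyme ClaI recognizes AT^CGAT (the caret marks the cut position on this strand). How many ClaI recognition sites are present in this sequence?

3

ATCGAT occurs starting at positions 96, 141, 175.
ClaI cuts at 3 sites.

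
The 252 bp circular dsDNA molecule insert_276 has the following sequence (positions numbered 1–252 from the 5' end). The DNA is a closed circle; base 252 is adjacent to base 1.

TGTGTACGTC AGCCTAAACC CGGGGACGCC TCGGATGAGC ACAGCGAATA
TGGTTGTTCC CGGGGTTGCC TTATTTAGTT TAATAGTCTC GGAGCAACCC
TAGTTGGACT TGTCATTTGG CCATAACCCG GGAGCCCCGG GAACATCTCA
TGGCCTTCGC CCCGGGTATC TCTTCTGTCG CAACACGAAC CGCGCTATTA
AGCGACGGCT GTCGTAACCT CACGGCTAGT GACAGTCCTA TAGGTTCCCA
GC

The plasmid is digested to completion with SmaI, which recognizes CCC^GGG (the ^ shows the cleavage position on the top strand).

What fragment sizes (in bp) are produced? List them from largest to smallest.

110, 68, 40, 25, 9 bp

SmaI sites (CCCGGG) start at positions 19, 59, 127, 136, 161.
SmaI cuts after base 3 of each site, so after positions 21, 61, 129, 138, 163.
Circular molecule, 5 cuts → 5 fragments:
  22–61 → 40 bp
  62–129 → 68 bp
  130–138 → 9 bp
  139–163 → 25 bp
  164–252 then 1–21 → 89 + 21 = 110 bp
Sorted largest to smallest: 110, 68, 40, 25, 9 bp.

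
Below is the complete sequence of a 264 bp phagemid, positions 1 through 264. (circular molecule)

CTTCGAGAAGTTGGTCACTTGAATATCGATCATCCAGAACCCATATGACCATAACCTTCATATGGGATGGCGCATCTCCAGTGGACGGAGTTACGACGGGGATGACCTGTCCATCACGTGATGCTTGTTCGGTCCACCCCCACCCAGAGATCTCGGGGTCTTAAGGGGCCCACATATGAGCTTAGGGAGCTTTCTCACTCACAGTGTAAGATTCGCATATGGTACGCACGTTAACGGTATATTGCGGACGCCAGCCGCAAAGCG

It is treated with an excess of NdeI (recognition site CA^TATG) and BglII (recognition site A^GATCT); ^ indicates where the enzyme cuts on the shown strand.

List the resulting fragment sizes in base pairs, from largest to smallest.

90, 88, 43, 26, 17 bp

NdeI sites (CATATG) start at positions 42, 59, 173, 216.
NdeI cuts after base 2 of each site, so after positions 43, 60, 174, 217.
The BglII site (AGATCT) starts at position 148.
BglII cuts after the first base of each site, so after position 148.
Combined cut positions: 43, 60, 148, 174, 217.
Circular molecule, 5 cuts → 5 fragments:
  44–60 → 17 bp
  61–148 → 88 bp
  149–174 → 26 bp
  175–217 → 43 bp
  218–264 then 1–43 → 47 + 43 = 90 bp
Sorted largest to smallest: 90, 88, 43, 26, 17 bp.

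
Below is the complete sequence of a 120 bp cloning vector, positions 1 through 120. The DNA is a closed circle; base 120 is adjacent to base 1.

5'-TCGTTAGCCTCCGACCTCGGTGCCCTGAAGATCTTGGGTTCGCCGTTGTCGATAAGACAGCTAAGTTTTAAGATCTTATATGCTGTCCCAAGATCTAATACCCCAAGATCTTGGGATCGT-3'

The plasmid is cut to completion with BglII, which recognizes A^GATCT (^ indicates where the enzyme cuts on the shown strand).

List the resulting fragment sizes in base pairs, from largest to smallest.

43, 42, 20, 15 bp

BglII sites (AGATCT) start at positions 29, 71, 91, 106.
BglII cuts after the first base of each site, so after positions 29, 71, 91, 106.
Circular molecule, 4 cuts → 4 fragments:
  30–71 → 42 bp
  72–91 → 20 bp
  92–106 → 15 bp
  107–120 then 1–29 → 14 + 29 = 43 bp
Sorted largest to smallest: 43, 42, 20, 15 bp.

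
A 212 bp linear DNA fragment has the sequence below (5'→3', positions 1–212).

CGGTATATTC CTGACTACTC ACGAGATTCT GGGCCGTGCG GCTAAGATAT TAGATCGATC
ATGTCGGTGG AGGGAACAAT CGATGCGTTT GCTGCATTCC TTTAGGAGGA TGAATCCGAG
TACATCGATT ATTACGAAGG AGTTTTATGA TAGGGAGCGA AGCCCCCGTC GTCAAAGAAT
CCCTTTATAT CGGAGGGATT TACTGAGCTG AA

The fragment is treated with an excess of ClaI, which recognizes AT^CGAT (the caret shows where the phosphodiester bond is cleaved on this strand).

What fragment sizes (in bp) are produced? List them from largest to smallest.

ClaI sites (ATCGAT) start at positions 54, 79, 124.
ClaI cuts after base 2 of each site, so after positions 55, 80, 125.
Linear molecule, 3 cuts → 4 fragments:
  1–55 → 55 bp
  56–80 → 25 bp
  81–125 → 45 bp
  126–212 → 87 bp
Sorted largest to smallest: 87, 55, 45, 25 bp.

87, 55, 45, 25 bp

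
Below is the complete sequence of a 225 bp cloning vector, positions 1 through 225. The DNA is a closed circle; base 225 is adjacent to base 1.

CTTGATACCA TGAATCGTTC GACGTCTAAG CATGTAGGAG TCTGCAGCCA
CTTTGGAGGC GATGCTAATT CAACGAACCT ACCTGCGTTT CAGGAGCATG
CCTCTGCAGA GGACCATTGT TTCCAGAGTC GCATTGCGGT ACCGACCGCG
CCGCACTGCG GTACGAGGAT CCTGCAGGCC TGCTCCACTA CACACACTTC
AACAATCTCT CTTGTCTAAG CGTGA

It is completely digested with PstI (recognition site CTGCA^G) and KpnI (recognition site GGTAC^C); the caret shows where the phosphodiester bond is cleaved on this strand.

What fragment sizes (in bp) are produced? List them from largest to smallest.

PstI sites (CTGCAG) start at positions 42, 104, 172.
PstI cuts after base 5 of each site (before the last base), so after positions 46, 108, 176.
The KpnI site (GGTACC) starts at position 138.
KpnI cuts after base 5 of each site (before the last base), so after position 142.
Combined cut positions: 46, 108, 142, 176.
Circular molecule, 4 cuts → 4 fragments:
  47–108 → 62 bp
  109–142 → 34 bp
  143–176 → 34 bp
  177–225 then 1–46 → 49 + 46 = 95 bp
Sorted largest to smallest: 95, 62, 34, 34 bp.

95, 62, 34, 34 bp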